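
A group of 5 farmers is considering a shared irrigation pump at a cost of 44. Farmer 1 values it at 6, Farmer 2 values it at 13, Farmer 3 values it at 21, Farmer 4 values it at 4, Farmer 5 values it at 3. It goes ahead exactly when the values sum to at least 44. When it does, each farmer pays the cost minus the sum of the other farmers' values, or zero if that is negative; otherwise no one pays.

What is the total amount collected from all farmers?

32

Total value 47 ≥ cost 44, so it is built.
Farmer 1: others sum to 41; max(0, 44 - 41) = 3.
Farmer 2: others sum to 34; max(0, 44 - 34) = 10.
Farmer 3: others sum to 26; max(0, 44 - 26) = 18.
Farmer 4: others sum to 43; max(0, 44 - 43) = 1.
Farmer 5: others sum to 44; max(0, 44 - 44) = 0.
Total collected = 3 + 10 + 18 + 1 + 0 = 32.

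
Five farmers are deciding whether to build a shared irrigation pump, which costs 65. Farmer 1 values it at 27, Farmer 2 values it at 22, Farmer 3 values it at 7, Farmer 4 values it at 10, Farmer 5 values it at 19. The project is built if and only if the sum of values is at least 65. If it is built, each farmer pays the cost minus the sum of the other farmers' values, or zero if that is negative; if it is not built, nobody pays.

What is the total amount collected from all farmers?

9

Total value 85 ≥ cost 65, so it is built.
Farmer 1: others sum to 58; max(0, 65 - 58) = 7.
Farmer 2: others sum to 63; max(0, 65 - 63) = 2.
Farmer 3: others sum to 78; max(0, 65 - 78) = 0.
Farmer 4: others sum to 75; max(0, 65 - 75) = 0.
Farmer 5: others sum to 66; max(0, 65 - 66) = 0.
Total collected = 7 + 2 + 0 + 0 + 0 = 9.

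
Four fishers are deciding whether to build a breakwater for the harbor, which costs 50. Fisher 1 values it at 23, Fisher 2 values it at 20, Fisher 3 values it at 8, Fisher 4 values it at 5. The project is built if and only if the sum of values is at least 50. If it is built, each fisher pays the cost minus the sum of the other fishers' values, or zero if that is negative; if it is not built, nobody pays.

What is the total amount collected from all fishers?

33

Total value 56 ≥ cost 50, so it is built.
Fisher 1: others sum to 33; max(0, 50 - 33) = 17.
Fisher 2: others sum to 36; max(0, 50 - 36) = 14.
Fisher 3: others sum to 48; max(0, 50 - 48) = 2.
Fisher 4: others sum to 51; max(0, 50 - 51) = 0.
Total collected = 17 + 14 + 2 + 0 = 33.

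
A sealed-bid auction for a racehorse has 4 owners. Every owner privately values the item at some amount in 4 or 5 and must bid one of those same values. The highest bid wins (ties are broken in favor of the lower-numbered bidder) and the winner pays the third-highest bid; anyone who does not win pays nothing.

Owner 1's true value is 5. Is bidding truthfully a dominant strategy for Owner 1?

Check each profile of the others' bids and compare truth against every alternative bid.
Others bid (4, 4, 5): truth gives 1, best alternative gives 0.
Others bid (4, 5, 4): truth gives 1, best alternative gives 0.
Others bid (5, 4, 4): truth gives 1, best alternative gives 0.
Others bid (4, 4, 4): truth gives 1, best alternative gives 1.
Others bid (4, 5, 5): truth gives 0, best alternative gives 0.
Others bid (5, 4, 5): truth gives 0, best alternative gives 0.
(Remaining 2 profiles checked similarly; truth is weakly best in each.)
In every case the truthful bid is at least as good as any alternative, so it is a dominant strategy.

Yes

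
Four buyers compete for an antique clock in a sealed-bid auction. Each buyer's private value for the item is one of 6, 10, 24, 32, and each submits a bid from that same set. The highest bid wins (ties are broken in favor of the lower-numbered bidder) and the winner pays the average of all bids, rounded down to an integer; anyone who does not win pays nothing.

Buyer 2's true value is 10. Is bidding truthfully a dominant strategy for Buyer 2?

Check each profile of the others' bids and compare truth against every alternative bid.
Others bid (6, 6, 6): truth gives 3, best alternative gives 0.
Others bid (6, 6, 10): truth gives 2, best alternative gives 0.
Others bid (6, 10, 6): truth gives 2, best alternative gives 0.
Others bid (6, 10, 10): truth gives 1, best alternative gives 0.
Others bid (6, 6, 24): truth gives 0, best alternative gives 0.
Others bid (6, 6, 32): truth gives 0, best alternative gives 0.
(Remaining 58 profiles checked similarly; truth is weakly best in each.)
In every case the truthful bid is at least as good as any alternative, so it is a dominant strategy.

Yes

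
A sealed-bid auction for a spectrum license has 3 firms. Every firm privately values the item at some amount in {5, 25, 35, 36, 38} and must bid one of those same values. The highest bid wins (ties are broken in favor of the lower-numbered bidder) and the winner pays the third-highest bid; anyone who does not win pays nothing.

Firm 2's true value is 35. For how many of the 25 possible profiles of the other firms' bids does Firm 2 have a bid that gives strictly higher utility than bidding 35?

Others bid (5, 36): truth gives 0; bid 36 gives 30 > 0. Violating.
Others bid (5, 38): truth gives 0; bid 38 gives 30 > 0. Violating.
Others bid (25, 36): truth gives 0; bid 36 gives 10 > 0. Violating.
Others bid (25, 38): truth gives 0; bid 38 gives 10 > 0. Violating.
Others bid (5, 5): truth gives 30; no alternative beats it.
Others bid (5, 25): truth gives 30; no alternative beats it.
(Checking all 25 profiles: 8 have a profitable deviation, 17 do not.)

8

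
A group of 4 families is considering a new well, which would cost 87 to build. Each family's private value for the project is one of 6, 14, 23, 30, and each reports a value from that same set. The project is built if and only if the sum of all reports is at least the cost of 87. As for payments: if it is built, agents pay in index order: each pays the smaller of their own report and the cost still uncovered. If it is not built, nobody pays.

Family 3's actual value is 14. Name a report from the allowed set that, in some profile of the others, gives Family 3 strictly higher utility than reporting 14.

6

Suppose Family 1 reports 23, Family 2 reports 30 and Family 4 reports 30.
Report 14: project built, pays 14, utility 14 - 14 = 0.
Report 6: project built, pays 6, utility 14 - 6 = 8.
So reporting 6 beats truth here (8 > 0).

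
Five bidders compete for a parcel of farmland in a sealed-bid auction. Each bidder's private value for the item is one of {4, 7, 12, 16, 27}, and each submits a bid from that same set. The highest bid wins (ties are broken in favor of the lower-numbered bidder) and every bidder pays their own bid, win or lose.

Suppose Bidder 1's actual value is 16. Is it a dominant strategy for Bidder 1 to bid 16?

No

Consider the case where Bidder 2 bids 4, Bidder 3 bids 4, Bidder 4 bids 4 and Bidder 5 bids 4.
Truthful bid 16: wins, pays 16, utility 16 - 16 = 0.
Bid 4 instead: wins, pays 4, utility 16 - 4 = 12.
Since 12 > 0, bidding 4 is strictly better here, so truthful bidding is not dominant.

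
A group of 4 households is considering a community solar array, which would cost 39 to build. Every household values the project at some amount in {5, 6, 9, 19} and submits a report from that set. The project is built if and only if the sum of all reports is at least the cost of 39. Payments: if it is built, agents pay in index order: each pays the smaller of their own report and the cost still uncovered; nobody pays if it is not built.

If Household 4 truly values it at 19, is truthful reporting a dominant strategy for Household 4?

Check each profile of the others' reports and compare truth against every alternative report.
Others report (5, 5, 19): truth gives 9, best alternative gives 0.
Others report (5, 19, 5): truth gives 9, best alternative gives 0.
Others report (19, 5, 5): truth gives 9, best alternative gives 0.
Others report (9, 9, 9): truth gives 7, best alternative gives 0.
Others report (6, 9, 9): truth gives 4, best alternative gives 0.
Others report (9, 6, 9): truth gives 4, best alternative gives 0.
(Remaining 58 profiles checked similarly; truth is weakly best in each.)
In every case the truthful report is at least as good as any alternative, so it is a dominant strategy.

Yes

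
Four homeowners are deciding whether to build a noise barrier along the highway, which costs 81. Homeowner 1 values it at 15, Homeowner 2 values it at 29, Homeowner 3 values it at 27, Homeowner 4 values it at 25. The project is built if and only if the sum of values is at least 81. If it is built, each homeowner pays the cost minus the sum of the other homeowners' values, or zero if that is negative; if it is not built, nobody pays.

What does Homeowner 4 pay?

10

Total value 96 ≥ cost 81, so the project is built.
The other homeowners' values sum to 71.
Cost minus that sum is 81 - 71 = 10.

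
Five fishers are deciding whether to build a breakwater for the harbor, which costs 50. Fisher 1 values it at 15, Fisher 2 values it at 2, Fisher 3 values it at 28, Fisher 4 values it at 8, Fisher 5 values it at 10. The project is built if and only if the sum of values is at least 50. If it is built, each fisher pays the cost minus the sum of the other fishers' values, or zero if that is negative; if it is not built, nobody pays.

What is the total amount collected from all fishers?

Total value 63 ≥ cost 50, so it is built.
Fisher 1: others sum to 48; max(0, 50 - 48) = 2.
Fisher 2: others sum to 61; max(0, 50 - 61) = 0.
Fisher 3: others sum to 35; max(0, 50 - 35) = 15.
Fisher 4: others sum to 55; max(0, 50 - 55) = 0.
Fisher 5: others sum to 53; max(0, 50 - 53) = 0.
Total collected = 2 + 0 + 15 + 0 + 0 = 17.

17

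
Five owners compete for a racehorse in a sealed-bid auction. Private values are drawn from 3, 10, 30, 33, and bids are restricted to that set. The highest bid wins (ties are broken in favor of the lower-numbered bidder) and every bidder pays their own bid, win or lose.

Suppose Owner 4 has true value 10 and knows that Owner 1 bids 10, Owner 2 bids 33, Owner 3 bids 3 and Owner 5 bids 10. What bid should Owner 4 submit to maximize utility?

Bid 3: loses but pays 3, utility -3.
Bid 10: loses but pays 10, utility -10.
Bid 30: loses but pays 30, utility -30.
Bid 33: loses but pays 33, utility -33.
The best choice is 3 with utility -3.

3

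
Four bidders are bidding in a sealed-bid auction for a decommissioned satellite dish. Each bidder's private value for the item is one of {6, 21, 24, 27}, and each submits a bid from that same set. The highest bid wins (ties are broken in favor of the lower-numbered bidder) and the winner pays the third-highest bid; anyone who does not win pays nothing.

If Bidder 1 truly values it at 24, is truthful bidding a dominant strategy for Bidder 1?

No

Consider the case where Bidder 2 bids 6, Bidder 3 bids 6 and Bidder 4 bids 27.
Truthful bid 24: loses, pays 0, utility 0.
Bid 27 instead: wins, pays 6, utility 24 - 6 = 18.
Since 18 > 0, bidding 27 is strictly better here, so truthful bidding is not dominant.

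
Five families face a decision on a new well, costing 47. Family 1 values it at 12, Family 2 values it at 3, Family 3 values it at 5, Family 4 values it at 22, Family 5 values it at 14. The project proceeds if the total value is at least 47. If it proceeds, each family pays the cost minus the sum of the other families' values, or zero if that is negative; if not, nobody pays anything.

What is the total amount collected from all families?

Total value 56 ≥ cost 47, so it is built.
Family 1: others sum to 44; max(0, 47 - 44) = 3.
Family 2: others sum to 53; max(0, 47 - 53) = 0.
Family 3: others sum to 51; max(0, 47 - 51) = 0.
Family 4: others sum to 34; max(0, 47 - 34) = 13.
Family 5: others sum to 42; max(0, 47 - 42) = 5.
Total collected = 3 + 0 + 0 + 13 + 5 = 21.

21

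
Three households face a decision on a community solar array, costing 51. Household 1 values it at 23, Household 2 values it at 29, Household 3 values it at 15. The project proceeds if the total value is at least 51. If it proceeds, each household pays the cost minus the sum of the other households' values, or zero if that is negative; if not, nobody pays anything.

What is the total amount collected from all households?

Total value 67 ≥ cost 51, so it is built.
Household 1: others sum to 44; max(0, 51 - 44) = 7.
Household 2: others sum to 38; max(0, 51 - 38) = 13.
Household 3: others sum to 52; max(0, 51 - 52) = 0.
Total collected = 7 + 13 + 0 = 20.

20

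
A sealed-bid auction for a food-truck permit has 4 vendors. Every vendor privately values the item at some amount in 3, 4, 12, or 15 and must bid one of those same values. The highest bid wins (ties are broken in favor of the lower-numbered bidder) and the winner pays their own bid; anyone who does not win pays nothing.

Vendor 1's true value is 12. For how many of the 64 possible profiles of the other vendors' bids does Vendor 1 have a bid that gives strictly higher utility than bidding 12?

8

Others bid (3, 3, 3): truth gives 0; bid 3 gives 9 > 0. Violating.
Others bid (3, 3, 4): truth gives 0; bid 4 gives 8 > 0. Violating.
Others bid (3, 4, 3): truth gives 0; bid 4 gives 8 > 0. Violating.
Others bid (3, 4, 4): truth gives 0; bid 4 gives 8 > 0. Violating.
Others bid (3, 3, 12): truth gives 0; no alternative beats it.
Others bid (3, 3, 15): truth gives 0; no alternative beats it.
(Checking all 64 profiles: 8 have a profitable deviation, 56 do not.)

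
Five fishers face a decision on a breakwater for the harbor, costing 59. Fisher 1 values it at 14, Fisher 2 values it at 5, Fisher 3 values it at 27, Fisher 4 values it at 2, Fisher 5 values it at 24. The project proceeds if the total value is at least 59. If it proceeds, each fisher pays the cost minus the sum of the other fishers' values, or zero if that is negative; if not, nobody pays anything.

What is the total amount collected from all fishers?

Total value 72 ≥ cost 59, so it is built.
Fisher 1: others sum to 58; max(0, 59 - 58) = 1.
Fisher 2: others sum to 67; max(0, 59 - 67) = 0.
Fisher 3: others sum to 45; max(0, 59 - 45) = 14.
Fisher 4: others sum to 70; max(0, 59 - 70) = 0.
Fisher 5: others sum to 48; max(0, 59 - 48) = 11.
Total collected = 1 + 0 + 14 + 0 + 11 = 26.

26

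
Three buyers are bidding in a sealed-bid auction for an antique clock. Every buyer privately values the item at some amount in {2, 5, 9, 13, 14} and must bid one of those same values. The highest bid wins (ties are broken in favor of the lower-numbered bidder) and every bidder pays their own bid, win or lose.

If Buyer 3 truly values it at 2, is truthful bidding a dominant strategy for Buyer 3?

Yes

Check each profile of the others' bids and compare truth against every alternative bid.
Others bid (2, 5): truth gives -2, best alternative gives -5.
Others bid (2, 9): truth gives -2, best alternative gives -5.
Others bid (2, 13): truth gives -2, best alternative gives -5.
Others bid (2, 14): truth gives -2, best alternative gives -5.
Others bid (5, 2): truth gives -2, best alternative gives -5.
Others bid (5, 5): truth gives -2, best alternative gives -5.
(Remaining 19 profiles checked similarly; truth is weakly best in each.)
In every case the truthful bid is at least as good as any alternative, so it is a dominant strategy.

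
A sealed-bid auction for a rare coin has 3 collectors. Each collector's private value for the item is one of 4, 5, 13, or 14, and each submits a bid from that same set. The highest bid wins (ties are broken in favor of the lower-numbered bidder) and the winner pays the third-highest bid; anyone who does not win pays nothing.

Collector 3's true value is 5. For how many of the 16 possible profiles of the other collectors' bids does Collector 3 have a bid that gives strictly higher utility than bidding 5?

4

Others bid (4, 5): truth gives 0; bid 13 gives 1 > 0. Violating.
Others bid (4, 13): truth gives 0; bid 14 gives 1 > 0. Violating.
Others bid (5, 4): truth gives 0; bid 13 gives 1 > 0. Violating.
Others bid (13, 4): truth gives 0; bid 14 gives 1 > 0. Violating.
Others bid (4, 4): truth gives 1; no alternative beats it.
Others bid (4, 14): truth gives 0; no alternative beats it.
(Checking all 16 profiles: 4 have a profitable deviation, 12 do not.)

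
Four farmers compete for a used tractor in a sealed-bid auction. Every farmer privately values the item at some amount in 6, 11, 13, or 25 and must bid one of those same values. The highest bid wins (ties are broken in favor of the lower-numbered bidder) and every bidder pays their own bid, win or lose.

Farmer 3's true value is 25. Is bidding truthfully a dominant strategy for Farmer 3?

No

Consider the case where Farmer 1 bids 6, Farmer 2 bids 6 and Farmer 4 bids 6.
Truthful bid 25: wins, pays 25, utility 25 - 25 = 0.
Bid 11 instead: wins, pays 11, utility 25 - 11 = 14.
Since 14 > 0, bidding 11 is strictly better here, so truthful bidding is not dominant.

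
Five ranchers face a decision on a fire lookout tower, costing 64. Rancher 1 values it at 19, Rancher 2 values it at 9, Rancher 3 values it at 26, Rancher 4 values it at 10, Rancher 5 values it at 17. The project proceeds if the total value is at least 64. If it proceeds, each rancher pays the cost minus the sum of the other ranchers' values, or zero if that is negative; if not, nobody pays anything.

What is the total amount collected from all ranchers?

11

Total value 81 ≥ cost 64, so it is built.
Rancher 1: others sum to 62; max(0, 64 - 62) = 2.
Rancher 2: others sum to 72; max(0, 64 - 72) = 0.
Rancher 3: others sum to 55; max(0, 64 - 55) = 9.
Rancher 4: others sum to 71; max(0, 64 - 71) = 0.
Rancher 5: others sum to 64; max(0, 64 - 64) = 0.
Total collected = 2 + 0 + 9 + 0 + 0 = 11.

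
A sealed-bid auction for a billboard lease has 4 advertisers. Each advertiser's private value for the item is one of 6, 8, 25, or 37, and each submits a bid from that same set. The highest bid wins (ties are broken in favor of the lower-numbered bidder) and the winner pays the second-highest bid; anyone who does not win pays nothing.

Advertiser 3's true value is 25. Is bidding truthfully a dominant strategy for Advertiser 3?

Check each profile of the others' bids and compare truth against every alternative bid.
Others bid (6, 6, 6): truth gives 19, best alternative gives 19.
Others bid (6, 6, 8): truth gives 17, best alternative gives 17.
Others bid (6, 8, 6): truth gives 17, best alternative gives 17.
Others bid (6, 8, 8): truth gives 17, best alternative gives 17.
Others bid (8, 6, 6): truth gives 17, best alternative gives 17.
Others bid (8, 6, 8): truth gives 17, best alternative gives 17.
(Remaining 58 profiles checked similarly; truth is weakly best in each.)
In every case the truthful bid is at least as good as any alternative, so it is a dominant strategy.

Yes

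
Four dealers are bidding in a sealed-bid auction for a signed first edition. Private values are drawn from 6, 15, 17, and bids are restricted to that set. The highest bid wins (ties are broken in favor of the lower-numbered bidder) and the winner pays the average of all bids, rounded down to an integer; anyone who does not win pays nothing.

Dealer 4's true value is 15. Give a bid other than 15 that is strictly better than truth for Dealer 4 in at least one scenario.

Suppose Dealer 1 bids 6, Dealer 2 bids 6 and Dealer 3 bids 15.
Bid 15: loses, pays 0, utility 0.
Bid 17: wins, pays 11, utility 15 - 11 = 4.
So bidding 17 beats truth here (4 > 0).

17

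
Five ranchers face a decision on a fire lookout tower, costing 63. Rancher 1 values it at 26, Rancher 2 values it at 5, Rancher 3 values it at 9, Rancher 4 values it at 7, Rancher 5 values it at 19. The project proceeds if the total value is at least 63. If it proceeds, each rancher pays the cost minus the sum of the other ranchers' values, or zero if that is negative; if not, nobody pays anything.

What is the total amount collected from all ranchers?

51

Total value 66 ≥ cost 63, so it is built.
Rancher 1: others sum to 40; max(0, 63 - 40) = 23.
Rancher 2: others sum to 61; max(0, 63 - 61) = 2.
Rancher 3: others sum to 57; max(0, 63 - 57) = 6.
Rancher 4: others sum to 59; max(0, 63 - 59) = 4.
Rancher 5: others sum to 47; max(0, 63 - 47) = 16.
Total collected = 23 + 2 + 6 + 4 + 16 = 51.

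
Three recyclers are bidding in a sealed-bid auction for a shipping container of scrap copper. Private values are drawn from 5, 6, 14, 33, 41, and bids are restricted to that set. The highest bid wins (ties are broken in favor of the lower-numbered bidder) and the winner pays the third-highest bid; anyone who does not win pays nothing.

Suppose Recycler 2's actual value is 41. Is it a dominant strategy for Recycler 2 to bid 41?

Yes

Check each profile of the others' bids and compare truth against every alternative bid.
Others bid (5, 41): truth gives 36, best alternative gives 0.
Others bid (33, 5): truth gives 36, best alternative gives 0.
Others bid (6, 41): truth gives 35, best alternative gives 0.
Others bid (33, 6): truth gives 35, best alternative gives 0.
Others bid (14, 41): truth gives 27, best alternative gives 0.
Others bid (33, 14): truth gives 27, best alternative gives 0.
(Remaining 19 profiles checked similarly; truth is weakly best in each.)
In every case the truthful bid is at least as good as any alternative, so it is a dominant strategy.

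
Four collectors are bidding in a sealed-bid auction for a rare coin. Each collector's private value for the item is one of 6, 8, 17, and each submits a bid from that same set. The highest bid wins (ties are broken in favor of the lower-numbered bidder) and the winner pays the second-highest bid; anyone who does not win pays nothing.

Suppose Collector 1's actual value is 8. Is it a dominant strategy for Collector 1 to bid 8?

Check each profile of the others' bids and compare truth against every alternative bid.
Others bid (6, 6, 6): truth gives 2, best alternative gives 2.
Others bid (6, 6, 8): truth gives 0, best alternative gives 0.
Others bid (6, 6, 17): truth gives 0, best alternative gives 0.
Others bid (6, 8, 6): truth gives 0, best alternative gives 0.
Others bid (6, 8, 8): truth gives 0, best alternative gives 0.
Others bid (6, 8, 17): truth gives 0, best alternative gives 0.
(Remaining 21 profiles checked similarly; truth is weakly best in each.)
In every case the truthful bid is at least as good as any alternative, so it is a dominant strategy.

Yes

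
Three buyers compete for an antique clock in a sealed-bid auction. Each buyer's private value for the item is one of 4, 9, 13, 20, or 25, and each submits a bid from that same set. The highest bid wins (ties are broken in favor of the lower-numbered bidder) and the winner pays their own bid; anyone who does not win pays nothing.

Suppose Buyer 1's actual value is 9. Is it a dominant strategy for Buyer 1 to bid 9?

No

Consider the case where Buyer 2 bids 4 and Buyer 3 bids 4.
Truthful bid 9: wins, pays 9, utility 9 - 9 = 0.
Bid 4 instead: wins, pays 4, utility 9 - 4 = 5.
Since 5 > 0, bidding 4 is strictly better here, so truthful bidding is not dominant.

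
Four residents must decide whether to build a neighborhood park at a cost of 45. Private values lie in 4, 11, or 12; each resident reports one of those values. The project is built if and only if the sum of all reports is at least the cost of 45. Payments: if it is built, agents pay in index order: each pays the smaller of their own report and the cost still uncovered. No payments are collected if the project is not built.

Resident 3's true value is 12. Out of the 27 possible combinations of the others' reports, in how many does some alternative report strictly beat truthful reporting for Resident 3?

7

Others report (11, 11, 12): truth gives 0; report 11 gives 1 > 0. Violating.
Others report (11, 12, 11): truth gives 0; report 11 gives 1 > 0. Violating.
Others report (11, 12, 12): truth gives 0; report 11 gives 1 > 0. Violating.
Others report (12, 11, 11): truth gives 0; report 11 gives 1 > 0. Violating.
Others report (4, 4, 4): truth gives 0; no alternative beats it.
Others report (4, 4, 11): truth gives 0; no alternative beats it.
(Checking all 27 profiles: 7 have a profitable deviation, 20 do not.)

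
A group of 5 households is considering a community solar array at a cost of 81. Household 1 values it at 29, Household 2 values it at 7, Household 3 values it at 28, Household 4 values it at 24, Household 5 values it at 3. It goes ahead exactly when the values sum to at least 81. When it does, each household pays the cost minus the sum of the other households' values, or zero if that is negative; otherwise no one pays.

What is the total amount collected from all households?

Total value 91 ≥ cost 81, so it is built.
Household 1: others sum to 62; max(0, 81 - 62) = 19.
Household 2: others sum to 84; max(0, 81 - 84) = 0.
Household 3: others sum to 63; max(0, 81 - 63) = 18.
Household 4: others sum to 67; max(0, 81 - 67) = 14.
Household 5: others sum to 88; max(0, 81 - 88) = 0.
Total collected = 19 + 0 + 18 + 14 + 0 = 51.

51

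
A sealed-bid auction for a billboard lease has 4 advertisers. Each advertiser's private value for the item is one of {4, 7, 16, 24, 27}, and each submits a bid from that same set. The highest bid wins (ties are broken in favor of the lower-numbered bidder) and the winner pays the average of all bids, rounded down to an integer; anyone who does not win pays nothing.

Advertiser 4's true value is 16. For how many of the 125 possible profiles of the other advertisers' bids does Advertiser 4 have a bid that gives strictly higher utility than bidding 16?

Others bid (4, 4, 4): truth gives 9; bid 7 gives 12 > 9. Violating.
Others bid (4, 4, 16): truth gives 0; bid 24 gives 4 > 0. Violating.
Others bid (4, 4, 24): truth gives 0; bid 27 gives 2 > 0. Violating.
Others bid (4, 7, 16): truth gives 0; bid 24 gives 4 > 0. Violating.
Others bid (4, 4, 7): truth gives 9; no alternative beats it.
Others bid (4, 4, 27): truth gives 0; no alternative beats it.
(Checking all 125 profiles: 28 have a profitable deviation, 97 do not.)

28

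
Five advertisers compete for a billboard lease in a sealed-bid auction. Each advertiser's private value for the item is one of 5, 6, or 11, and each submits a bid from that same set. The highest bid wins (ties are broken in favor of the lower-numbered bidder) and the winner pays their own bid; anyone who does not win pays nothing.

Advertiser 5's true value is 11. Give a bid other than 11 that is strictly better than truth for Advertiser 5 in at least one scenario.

Suppose Advertiser 1 bids 5, Advertiser 2 bids 5, Advertiser 3 bids 5 and Advertiser 4 bids 5.
Bid 11: wins, pays 11, utility 11 - 11 = 0.
Bid 6: wins, pays 6, utility 11 - 6 = 5.
So bidding 6 beats truth here (5 > 0).

6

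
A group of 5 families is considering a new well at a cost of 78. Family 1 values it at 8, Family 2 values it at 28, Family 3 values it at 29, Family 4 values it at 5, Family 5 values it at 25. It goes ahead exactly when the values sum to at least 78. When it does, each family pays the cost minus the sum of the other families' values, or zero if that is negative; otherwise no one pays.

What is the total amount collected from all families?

Total value 95 ≥ cost 78, so it is built.
Family 1: others sum to 87; max(0, 78 - 87) = 0.
Family 2: others sum to 67; max(0, 78 - 67) = 11.
Family 3: others sum to 66; max(0, 78 - 66) = 12.
Family 4: others sum to 90; max(0, 78 - 90) = 0.
Family 5: others sum to 70; max(0, 78 - 70) = 8.
Total collected = 0 + 11 + 12 + 0 + 8 = 31.

31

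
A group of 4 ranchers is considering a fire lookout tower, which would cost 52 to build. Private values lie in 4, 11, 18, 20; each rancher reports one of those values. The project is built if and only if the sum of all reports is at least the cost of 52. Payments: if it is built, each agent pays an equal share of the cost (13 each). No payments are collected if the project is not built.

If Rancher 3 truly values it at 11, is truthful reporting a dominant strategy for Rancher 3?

No

Consider the case where Rancher 1 reports 4, Rancher 2 reports 18 and Rancher 4 reports 20.
Truthful report 11: project built, pays 13, utility 11 - 13 = -2.
Report 4 instead: project not built, utility 0.
Since 0 > -2, reporting 4 is strictly better here, so truthful reporting is not dominant.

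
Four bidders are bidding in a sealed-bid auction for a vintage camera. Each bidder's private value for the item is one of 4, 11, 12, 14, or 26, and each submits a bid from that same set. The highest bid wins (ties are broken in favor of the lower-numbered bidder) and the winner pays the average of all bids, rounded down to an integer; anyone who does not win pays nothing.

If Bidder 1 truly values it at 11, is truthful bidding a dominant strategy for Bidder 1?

Consider the case where Bidder 2 bids 4, Bidder 3 bids 4 and Bidder 4 bids 4.
Truthful bid 11: wins, pays 5, utility 11 - 5 = 6.
Bid 4 instead: wins, pays 4, utility 11 - 4 = 7.
Since 7 > 6, bidding 4 is strictly better here, so truthful bidding is not dominant.

No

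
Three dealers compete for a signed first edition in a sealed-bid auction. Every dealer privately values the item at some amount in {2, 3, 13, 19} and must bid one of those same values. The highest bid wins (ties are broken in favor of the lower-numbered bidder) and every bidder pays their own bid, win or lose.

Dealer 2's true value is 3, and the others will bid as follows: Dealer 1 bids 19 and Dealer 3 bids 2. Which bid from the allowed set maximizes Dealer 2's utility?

2

Bid 2: loses but pays 2, utility -2.
Bid 3: loses but pays 3, utility -3.
Bid 13: loses but pays 13, utility -13.
Bid 19: loses but pays 19, utility -19.
The best choice is 2 with utility -2.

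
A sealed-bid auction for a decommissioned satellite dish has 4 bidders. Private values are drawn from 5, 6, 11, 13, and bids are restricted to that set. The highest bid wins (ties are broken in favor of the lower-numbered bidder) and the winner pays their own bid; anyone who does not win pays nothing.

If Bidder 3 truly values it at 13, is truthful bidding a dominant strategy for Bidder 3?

Consider the case where Bidder 1 bids 5, Bidder 2 bids 5 and Bidder 4 bids 5.
Truthful bid 13: wins, pays 13, utility 13 - 13 = 0.
Bid 6 instead: wins, pays 6, utility 13 - 6 = 7.
Since 7 > 0, bidding 6 is strictly better here, so truthful bidding is not dominant.

No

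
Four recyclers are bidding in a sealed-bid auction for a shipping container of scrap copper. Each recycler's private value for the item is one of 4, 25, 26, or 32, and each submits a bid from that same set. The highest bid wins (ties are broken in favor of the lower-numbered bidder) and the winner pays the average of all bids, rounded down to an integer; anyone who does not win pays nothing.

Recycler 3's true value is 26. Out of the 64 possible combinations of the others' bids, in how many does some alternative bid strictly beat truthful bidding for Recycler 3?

Others bid (4, 4, 32): truth gives 0; bid 32 gives 8 > 0. Violating.
Others bid (4, 25, 32): truth gives 0; bid 32 gives 3 > 0. Violating.
Others bid (4, 26, 4): truth gives 0; bid 32 gives 10 > 0. Violating.
Others bid (4, 26, 25): truth gives 0; bid 32 gives 5 > 0. Violating.
Others bid (4, 4, 4): truth gives 17; no alternative beats it.
Others bid (4, 4, 25): truth gives 12; no alternative beats it.
(Checking all 64 profiles: 14 have a profitable deviation, 50 do not.)

14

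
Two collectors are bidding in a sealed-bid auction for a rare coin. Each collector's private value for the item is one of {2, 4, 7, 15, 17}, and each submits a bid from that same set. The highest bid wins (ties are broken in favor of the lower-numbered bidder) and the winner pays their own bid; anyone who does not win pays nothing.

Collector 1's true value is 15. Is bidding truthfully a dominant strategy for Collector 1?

Consider the case where Collector 2 bids 2.
Truthful bid 15: wins, pays 15, utility 15 - 15 = 0.
Bid 2 instead: wins, pays 2, utility 15 - 2 = 13.
Since 13 > 0, bidding 2 is strictly better here, so truthful bidding is not dominant.

No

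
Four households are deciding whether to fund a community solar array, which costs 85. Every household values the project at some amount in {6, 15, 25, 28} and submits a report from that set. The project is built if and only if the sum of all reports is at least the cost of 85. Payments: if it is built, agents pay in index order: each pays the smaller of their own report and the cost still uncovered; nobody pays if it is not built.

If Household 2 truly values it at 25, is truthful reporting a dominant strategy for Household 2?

No

Consider the case where Household 1 reports 15, Household 3 reports 28 and Household 4 reports 28.
Truthful report 25: project built, pays 25, utility 25 - 25 = 0.
Report 15 instead: project built, pays 15, utility 25 - 15 = 10.
Since 10 > 0, reporting 15 is strictly better here, so truthful reporting is not dominant.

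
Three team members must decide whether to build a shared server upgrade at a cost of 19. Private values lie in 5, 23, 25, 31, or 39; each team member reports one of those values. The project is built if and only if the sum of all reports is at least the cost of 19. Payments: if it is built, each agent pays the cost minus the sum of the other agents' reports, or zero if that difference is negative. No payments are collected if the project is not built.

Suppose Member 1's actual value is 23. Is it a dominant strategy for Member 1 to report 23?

Check each profile of the others' reports and compare truth against every alternative report.
Others report (5, 23): truth gives 23, best alternative gives 23.
Others report (5, 25): truth gives 23, best alternative gives 23.
Others report (5, 31): truth gives 23, best alternative gives 23.
Others report (5, 39): truth gives 23, best alternative gives 23.
Others report (23, 5): truth gives 23, best alternative gives 23.
Others report (23, 23): truth gives 23, best alternative gives 23.
(Remaining 19 profiles checked similarly; truth is weakly best in each.)
In every case the truthful report is at least as good as any alternative, so it is a dominant strategy.

Yes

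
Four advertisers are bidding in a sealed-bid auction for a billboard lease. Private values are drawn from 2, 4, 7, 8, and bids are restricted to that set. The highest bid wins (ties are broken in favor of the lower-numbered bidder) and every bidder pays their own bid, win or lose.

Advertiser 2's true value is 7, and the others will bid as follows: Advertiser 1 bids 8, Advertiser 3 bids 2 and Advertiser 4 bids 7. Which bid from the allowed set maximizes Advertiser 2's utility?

2

Bid 2: loses but pays 2, utility -2.
Bid 4: loses but pays 4, utility -4.
Bid 7: loses but pays 7, utility -7.
Bid 8: loses but pays 8, utility -8.
The best choice is 2 with utility -2.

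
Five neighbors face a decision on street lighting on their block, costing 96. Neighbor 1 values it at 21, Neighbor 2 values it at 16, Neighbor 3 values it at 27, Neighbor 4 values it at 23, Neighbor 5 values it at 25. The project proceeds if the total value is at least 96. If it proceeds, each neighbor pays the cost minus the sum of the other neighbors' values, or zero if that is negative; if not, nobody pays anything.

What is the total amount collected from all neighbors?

32

Total value 112 ≥ cost 96, so it is built.
Neighbor 1: others sum to 91; max(0, 96 - 91) = 5.
Neighbor 2: others sum to 96; max(0, 96 - 96) = 0.
Neighbor 3: others sum to 85; max(0, 96 - 85) = 11.
Neighbor 4: others sum to 89; max(0, 96 - 89) = 7.
Neighbor 5: others sum to 87; max(0, 96 - 87) = 9.
Total collected = 5 + 0 + 11 + 7 + 9 = 32.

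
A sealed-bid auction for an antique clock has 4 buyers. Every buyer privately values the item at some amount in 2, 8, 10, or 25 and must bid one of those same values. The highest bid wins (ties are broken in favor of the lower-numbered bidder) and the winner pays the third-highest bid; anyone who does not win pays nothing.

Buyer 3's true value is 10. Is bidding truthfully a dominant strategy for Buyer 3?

Consider the case where Buyer 1 bids 2, Buyer 2 bids 2 and Buyer 4 bids 25.
Truthful bid 10: loses, pays 0, utility 0.
Bid 25 instead: wins, pays 2, utility 10 - 2 = 8.
Since 8 > 0, bidding 25 is strictly better here, so truthful bidding is not dominant.

No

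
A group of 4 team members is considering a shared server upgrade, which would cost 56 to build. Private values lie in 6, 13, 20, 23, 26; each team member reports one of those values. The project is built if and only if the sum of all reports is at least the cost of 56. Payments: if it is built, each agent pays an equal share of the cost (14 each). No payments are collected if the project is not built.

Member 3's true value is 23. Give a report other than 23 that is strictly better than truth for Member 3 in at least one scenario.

Suppose Member 1 reports 6, Member 2 reports 6 and Member 4 reports 20.
Report 23: project not built, utility 0.
Report 26: project built, pays 14, utility 23 - 14 = 9.
So reporting 26 beats truth here (9 > 0).

26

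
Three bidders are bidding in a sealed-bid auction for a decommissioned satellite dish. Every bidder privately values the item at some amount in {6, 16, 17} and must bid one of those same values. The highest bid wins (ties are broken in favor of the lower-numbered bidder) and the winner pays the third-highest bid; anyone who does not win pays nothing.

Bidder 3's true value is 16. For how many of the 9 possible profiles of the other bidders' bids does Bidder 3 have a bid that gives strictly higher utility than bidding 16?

2

Others bid (6, 16): truth gives 0; bid 17 gives 10 > 0. Violating.
Others bid (16, 6): truth gives 0; bid 17 gives 10 > 0. Violating.
Others bid (6, 6): truth gives 10; no alternative beats it.
Others bid (6, 17): truth gives 0; no alternative beats it.
(Checking all 9 profiles: 2 have a profitable deviation, 7 do not.)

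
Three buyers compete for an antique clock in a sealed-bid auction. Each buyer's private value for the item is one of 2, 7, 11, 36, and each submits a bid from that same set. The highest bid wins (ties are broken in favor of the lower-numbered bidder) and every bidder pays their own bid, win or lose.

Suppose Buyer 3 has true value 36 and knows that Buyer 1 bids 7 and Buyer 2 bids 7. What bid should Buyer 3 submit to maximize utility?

11

Bid 2: loses but pays 2, utility -2.
Bid 7: loses but pays 7, utility -7.
Bid 11: wins, pays 11, utility 36 - 11 = 25.
Bid 36: wins, pays 36, utility 36 - 36 = 0.
The best choice is 11 with utility 25.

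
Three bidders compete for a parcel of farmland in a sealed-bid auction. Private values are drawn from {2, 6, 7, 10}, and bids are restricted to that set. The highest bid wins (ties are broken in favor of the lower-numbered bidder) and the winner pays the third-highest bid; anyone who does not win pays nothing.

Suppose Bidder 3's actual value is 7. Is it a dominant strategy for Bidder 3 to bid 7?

Consider the case where Bidder 1 bids 2 and Bidder 2 bids 7.
Truthful bid 7: loses, pays 0, utility 0.
Bid 10 instead: wins, pays 2, utility 7 - 2 = 5.
Since 5 > 0, bidding 10 is strictly better here, so truthful bidding is not dominant.

No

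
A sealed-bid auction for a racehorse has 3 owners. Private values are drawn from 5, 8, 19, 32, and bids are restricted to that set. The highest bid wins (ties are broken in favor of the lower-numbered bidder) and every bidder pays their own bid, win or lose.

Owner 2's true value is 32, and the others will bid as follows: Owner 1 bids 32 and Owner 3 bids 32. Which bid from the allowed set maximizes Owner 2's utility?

Bid 5: loses but pays 5, utility -5.
Bid 8: loses but pays 8, utility -8.
Bid 19: loses but pays 19, utility -19.
Bid 32: loses but pays 32, utility -32.
The best choice is 5 with utility -5.

5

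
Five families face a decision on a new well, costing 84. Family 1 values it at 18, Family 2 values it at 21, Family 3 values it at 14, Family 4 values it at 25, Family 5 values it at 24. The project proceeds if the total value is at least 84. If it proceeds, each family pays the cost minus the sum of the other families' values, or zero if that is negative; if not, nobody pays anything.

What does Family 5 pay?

6

Total value 102 ≥ cost 84, so the project is built.
The other families' values sum to 78.
Cost minus that sum is 84 - 78 = 6.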